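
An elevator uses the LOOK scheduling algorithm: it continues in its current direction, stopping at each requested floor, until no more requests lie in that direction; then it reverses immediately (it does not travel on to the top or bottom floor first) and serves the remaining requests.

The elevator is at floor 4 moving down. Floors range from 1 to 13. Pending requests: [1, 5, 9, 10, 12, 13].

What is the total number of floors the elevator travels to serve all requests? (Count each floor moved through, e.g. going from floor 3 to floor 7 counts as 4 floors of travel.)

Answer: 15

Derivation:
Start at floor 4 moving down, LOOK stop order: [1, 5, 9, 10, 12, 13]
  4 → 1: |1-4| = 3, total = 3
  1 → 5: |5-1| = 4, total = 7
  5 → 9: |9-5| = 4, total = 11
  9 → 10: |10-9| = 1, total = 12
  10 → 12: |12-10| = 2, total = 14
  12 → 13: |13-12| = 1, total = 15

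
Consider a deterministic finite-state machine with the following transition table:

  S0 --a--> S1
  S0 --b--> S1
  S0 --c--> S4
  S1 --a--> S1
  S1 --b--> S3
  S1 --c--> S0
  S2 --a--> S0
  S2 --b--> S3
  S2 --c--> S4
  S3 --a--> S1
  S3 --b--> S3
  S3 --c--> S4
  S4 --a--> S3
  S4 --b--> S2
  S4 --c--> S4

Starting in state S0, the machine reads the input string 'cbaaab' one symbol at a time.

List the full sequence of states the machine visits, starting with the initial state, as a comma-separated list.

Start: S0
  read 'c': S0 --c--> S4
  read 'b': S4 --b--> S2
  read 'a': S2 --a--> S0
  read 'a': S0 --a--> S1
  read 'a': S1 --a--> S1
  read 'b': S1 --b--> S3

Answer: S0, S4, S2, S0, S1, S1, S3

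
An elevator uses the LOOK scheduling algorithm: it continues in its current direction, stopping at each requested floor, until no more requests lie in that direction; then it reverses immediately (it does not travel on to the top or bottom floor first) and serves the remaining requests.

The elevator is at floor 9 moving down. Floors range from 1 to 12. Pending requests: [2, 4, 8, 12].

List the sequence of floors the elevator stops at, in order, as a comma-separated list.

Answer: 8, 4, 2, 12

Derivation:
Current: 9, moving DOWN
Serve below first (descending): [8, 4, 2]
Then reverse, serve above (ascending): [12]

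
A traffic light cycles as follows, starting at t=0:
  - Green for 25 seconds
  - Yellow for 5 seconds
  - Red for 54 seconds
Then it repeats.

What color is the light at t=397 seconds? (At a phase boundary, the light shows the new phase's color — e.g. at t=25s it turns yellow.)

Answer: red

Derivation:
Cycle length = 25 + 5 + 54 = 84s
t = 397, phase_t = 397 mod 84 = 61
61 >= 30 → RED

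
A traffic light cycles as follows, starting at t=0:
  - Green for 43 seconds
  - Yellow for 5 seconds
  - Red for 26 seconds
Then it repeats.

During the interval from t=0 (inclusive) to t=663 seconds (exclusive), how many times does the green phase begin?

Answer: 9

Derivation:
Cycle = 43+5+26 = 74s
green phase starts at t = k*74 + 0 for k=0,1,2,...
Need k*74+0 < 663 → k < 8.959
k ∈ {0, ..., 8} → 9 starts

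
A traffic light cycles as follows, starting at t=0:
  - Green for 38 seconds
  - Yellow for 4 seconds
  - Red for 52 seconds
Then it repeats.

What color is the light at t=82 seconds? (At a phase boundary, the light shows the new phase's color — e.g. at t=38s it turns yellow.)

Answer: red

Derivation:
Cycle length = 38 + 4 + 52 = 94s
t = 82, phase_t = 82 mod 94 = 82
82 >= 42 → RED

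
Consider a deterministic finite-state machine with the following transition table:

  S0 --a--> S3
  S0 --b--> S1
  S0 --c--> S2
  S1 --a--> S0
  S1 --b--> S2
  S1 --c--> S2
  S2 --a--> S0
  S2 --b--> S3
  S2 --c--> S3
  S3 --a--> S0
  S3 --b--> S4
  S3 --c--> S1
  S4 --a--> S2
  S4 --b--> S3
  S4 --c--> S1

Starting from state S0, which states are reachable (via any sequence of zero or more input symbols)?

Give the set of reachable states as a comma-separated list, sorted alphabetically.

Answer: S0, S1, S2, S3, S4

Derivation:
BFS from S0:
  visit S0: S0--a-->S3 (new), S0--b-->S1 (new), S0--c-->S2 (new)
  visit S3: S3--a-->S0 (seen), S3--b-->S4 (new), S3--c-->S1 (seen)
  visit S1: S1--a-->S0 (seen), S1--b-->S2 (seen), S1--c-->S2 (seen)
  visit S2: S2--a-->S0 (seen), S2--b-->S3 (seen), S2--c-->S3 (seen)
  visit S4: S4--a-->S2 (seen), S4--b-->S3 (seen), S4--c-->S1 (seen)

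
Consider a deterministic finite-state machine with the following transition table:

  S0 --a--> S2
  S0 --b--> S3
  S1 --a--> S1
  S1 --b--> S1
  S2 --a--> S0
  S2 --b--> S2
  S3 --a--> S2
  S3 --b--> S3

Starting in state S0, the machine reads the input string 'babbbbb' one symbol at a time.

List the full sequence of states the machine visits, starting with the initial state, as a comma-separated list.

Answer: S0, S3, S2, S2, S2, S2, S2, S2

Derivation:
Start: S0
  read 'b': S0 --b--> S3
  read 'a': S3 --a--> S2
  read 'b': S2 --b--> S2
  read 'b': S2 --b--> S2
  read 'b': S2 --b--> S2
  read 'b': S2 --b--> S2
  read 'b': S2 --b--> S2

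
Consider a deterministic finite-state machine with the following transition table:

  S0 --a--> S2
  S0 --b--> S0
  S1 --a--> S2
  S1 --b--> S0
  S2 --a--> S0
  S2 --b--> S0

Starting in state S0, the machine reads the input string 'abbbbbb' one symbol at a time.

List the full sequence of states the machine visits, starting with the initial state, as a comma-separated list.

Answer: S0, S2, S0, S0, S0, S0, S0, S0

Derivation:
Start: S0
  read 'a': S0 --a--> S2
  read 'b': S2 --b--> S0
  read 'b': S0 --b--> S0
  read 'b': S0 --b--> S0
  read 'b': S0 --b--> S0
  read 'b': S0 --b--> S0
  read 'b': S0 --b--> S0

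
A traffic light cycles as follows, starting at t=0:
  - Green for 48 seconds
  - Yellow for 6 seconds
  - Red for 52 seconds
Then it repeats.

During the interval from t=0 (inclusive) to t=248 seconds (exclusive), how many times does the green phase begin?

Answer: 3

Derivation:
Cycle = 48+6+52 = 106s
green phase starts at t = k*106 + 0 for k=0,1,2,...
Need k*106+0 < 248 → k < 2.340
k ∈ {0, ..., 2} → 3 starts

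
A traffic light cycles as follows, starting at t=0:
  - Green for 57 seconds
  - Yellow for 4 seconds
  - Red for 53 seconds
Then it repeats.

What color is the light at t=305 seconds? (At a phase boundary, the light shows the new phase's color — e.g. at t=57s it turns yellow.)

Cycle length = 57 + 4 + 53 = 114s
t = 305, phase_t = 305 mod 114 = 77
77 >= 61 → RED

Answer: red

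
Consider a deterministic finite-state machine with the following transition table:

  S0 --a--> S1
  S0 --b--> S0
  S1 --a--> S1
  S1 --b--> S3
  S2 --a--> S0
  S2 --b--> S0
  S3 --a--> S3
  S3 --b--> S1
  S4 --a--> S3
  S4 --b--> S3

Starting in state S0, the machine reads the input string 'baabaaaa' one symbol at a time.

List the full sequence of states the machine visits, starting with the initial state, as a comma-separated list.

Answer: S0, S0, S1, S1, S3, S3, S3, S3, S3

Derivation:
Start: S0
  read 'b': S0 --b--> S0
  read 'a': S0 --a--> S1
  read 'a': S1 --a--> S1
  read 'b': S1 --b--> S3
  read 'a': S3 --a--> S3
  read 'a': S3 --a--> S3
  read 'a': S3 --a--> S3
  read 'a': S3 --a--> S3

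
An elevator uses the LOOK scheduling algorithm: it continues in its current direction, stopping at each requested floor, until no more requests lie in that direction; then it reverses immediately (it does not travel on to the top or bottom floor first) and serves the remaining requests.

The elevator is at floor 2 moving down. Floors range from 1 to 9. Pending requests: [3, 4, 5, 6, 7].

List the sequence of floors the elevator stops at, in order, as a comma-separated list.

Current: 2, moving DOWN
Serve below first (descending): []
Then reverse, serve above (ascending): [3, 4, 5, 6, 7]

Answer: 3, 4, 5, 6, 7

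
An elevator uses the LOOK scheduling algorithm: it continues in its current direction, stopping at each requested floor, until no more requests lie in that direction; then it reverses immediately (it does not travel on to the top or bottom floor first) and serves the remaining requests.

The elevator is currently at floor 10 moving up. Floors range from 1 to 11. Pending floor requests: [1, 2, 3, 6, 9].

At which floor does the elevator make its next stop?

Current floor: 10, direction: up
Requests above: []
Requests below: [1, 2, 3, 6, 9]
Moving up but no requests above → reverse; nearest below is max([1, 2, 3, 6, 9]) = 9

Answer: 9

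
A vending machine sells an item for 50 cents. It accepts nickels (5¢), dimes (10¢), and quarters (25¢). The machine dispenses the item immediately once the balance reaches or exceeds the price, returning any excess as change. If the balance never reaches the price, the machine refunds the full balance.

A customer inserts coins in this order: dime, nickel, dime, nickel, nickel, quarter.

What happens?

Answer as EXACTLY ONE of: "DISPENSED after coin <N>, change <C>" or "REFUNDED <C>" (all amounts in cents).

Price: 50¢
Coin 1 (dime, 10¢): balance = 10¢
Coin 2 (nickel, 5¢): balance = 15¢
Coin 3 (dime, 10¢): balance = 25¢
Coin 4 (nickel, 5¢): balance = 30¢
Coin 5 (nickel, 5¢): balance = 35¢
Coin 6 (quarter, 25¢): balance = 60¢
  → balance >= price → DISPENSE, change = 60 - 50 = 10¢

Answer: DISPENSED after coin 6, change 10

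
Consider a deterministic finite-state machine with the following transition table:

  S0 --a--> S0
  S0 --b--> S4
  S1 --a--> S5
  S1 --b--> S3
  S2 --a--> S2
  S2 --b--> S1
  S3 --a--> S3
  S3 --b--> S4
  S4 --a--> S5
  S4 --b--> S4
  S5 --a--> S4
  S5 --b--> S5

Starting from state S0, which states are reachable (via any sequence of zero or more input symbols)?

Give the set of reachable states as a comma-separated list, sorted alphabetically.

Answer: S0, S4, S5

Derivation:
BFS from S0:
  visit S0: S0--a-->S0 (seen), S0--b-->S4 (new)
  visit S4: S4--a-->S5 (new), S4--b-->S4 (seen)
  visit S5: S5--a-->S4 (seen), S5--b-->S5 (seen)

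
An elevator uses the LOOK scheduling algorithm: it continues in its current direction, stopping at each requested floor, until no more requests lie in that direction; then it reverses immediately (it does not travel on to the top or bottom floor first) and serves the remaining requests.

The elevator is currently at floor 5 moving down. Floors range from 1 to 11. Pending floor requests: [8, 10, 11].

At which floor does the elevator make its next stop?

Answer: 8

Derivation:
Current floor: 5, direction: down
Requests above: [8, 10, 11]
Requests below: []
Moving down but no requests below → reverse; nearest above is min([8, 10, 11]) = 8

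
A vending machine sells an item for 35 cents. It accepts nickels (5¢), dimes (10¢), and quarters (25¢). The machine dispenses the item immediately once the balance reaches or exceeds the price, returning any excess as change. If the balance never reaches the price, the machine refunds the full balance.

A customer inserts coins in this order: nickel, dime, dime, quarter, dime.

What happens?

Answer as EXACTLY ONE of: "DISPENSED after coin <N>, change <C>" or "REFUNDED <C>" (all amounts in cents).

Answer: DISPENSED after coin 4, change 15

Derivation:
Price: 35¢
Coin 1 (nickel, 5¢): balance = 5¢
Coin 2 (dime, 10¢): balance = 15¢
Coin 3 (dime, 10¢): balance = 25¢
Coin 4 (quarter, 25¢): balance = 50¢
  → balance >= price → DISPENSE, change = 50 - 35 = 15¢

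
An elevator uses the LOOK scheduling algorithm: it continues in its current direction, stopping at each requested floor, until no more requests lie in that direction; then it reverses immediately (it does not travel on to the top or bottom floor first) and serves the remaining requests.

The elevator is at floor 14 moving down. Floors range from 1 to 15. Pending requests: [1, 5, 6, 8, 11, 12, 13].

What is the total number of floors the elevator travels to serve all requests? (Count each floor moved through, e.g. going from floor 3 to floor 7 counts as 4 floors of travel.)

Answer: 13

Derivation:
Start at floor 14 moving down, LOOK stop order: [13, 12, 11, 8, 6, 5, 1]
  14 → 13: |13-14| = 1, total = 1
  13 → 12: |12-13| = 1, total = 2
  12 → 11: |11-12| = 1, total = 3
  11 → 8: |8-11| = 3, total = 6
  8 → 6: |6-8| = 2, total = 8
  6 → 5: |5-6| = 1, total = 9
  5 → 1: |1-5| = 4, total = 13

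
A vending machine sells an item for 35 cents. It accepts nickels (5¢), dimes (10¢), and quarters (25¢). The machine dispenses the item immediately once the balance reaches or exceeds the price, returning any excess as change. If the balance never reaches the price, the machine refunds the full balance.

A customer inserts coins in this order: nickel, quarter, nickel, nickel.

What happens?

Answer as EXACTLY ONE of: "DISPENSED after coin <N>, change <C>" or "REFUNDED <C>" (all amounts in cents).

Answer: DISPENSED after coin 3, change 0

Derivation:
Price: 35¢
Coin 1 (nickel, 5¢): balance = 5¢
Coin 2 (quarter, 25¢): balance = 30¢
Coin 3 (nickel, 5¢): balance = 35¢
  → balance >= price → DISPENSE, change = 35 - 35 = 0¢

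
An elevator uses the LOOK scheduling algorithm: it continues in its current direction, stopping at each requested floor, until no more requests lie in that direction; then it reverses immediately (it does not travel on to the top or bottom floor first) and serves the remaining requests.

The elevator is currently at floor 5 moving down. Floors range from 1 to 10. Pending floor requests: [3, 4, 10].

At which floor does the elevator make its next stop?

Answer: 4

Derivation:
Current floor: 5, direction: down
Requests above: [10]
Requests below: [3, 4]
Moving down and requests lie below → nearest below is max([3, 4]) = 4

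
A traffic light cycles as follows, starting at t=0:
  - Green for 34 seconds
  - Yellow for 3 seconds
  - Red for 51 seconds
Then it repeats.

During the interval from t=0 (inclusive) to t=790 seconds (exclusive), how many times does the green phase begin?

Cycle = 34+3+51 = 88s
green phase starts at t = k*88 + 0 for k=0,1,2,...
Need k*88+0 < 790 → k < 8.977
k ∈ {0, ..., 8} → 9 starts

Answer: 9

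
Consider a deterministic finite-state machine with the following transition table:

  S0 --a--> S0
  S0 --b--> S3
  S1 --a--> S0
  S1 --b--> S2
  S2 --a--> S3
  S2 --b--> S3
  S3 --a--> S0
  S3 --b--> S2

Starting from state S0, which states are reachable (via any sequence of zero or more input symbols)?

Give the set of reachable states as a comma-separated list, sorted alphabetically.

Answer: S0, S2, S3

Derivation:
BFS from S0:
  visit S0: S0--a-->S0 (seen), S0--b-->S3 (new)
  visit S3: S3--a-->S0 (seen), S3--b-->S2 (new)
  visit S2: S2--a-->S3 (seen), S2--b-->S3 (seen)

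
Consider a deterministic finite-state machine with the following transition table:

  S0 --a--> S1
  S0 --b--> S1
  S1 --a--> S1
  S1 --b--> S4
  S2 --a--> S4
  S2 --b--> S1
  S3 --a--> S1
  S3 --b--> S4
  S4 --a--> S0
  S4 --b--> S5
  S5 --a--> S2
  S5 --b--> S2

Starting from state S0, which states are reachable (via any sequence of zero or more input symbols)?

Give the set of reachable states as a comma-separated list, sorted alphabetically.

Answer: S0, S1, S2, S4, S5

Derivation:
BFS from S0:
  visit S0: S0--a-->S1 (new), S0--b-->S1 (seen)
  visit S1: S1--a-->S1 (seen), S1--b-->S4 (new)
  visit S4: S4--a-->S0 (seen), S4--b-->S5 (new)
  visit S5: S5--a-->S2 (new), S5--b-->S2 (seen)
  visit S2: S2--a-->S4 (seen), S2--b-->S1 (seen)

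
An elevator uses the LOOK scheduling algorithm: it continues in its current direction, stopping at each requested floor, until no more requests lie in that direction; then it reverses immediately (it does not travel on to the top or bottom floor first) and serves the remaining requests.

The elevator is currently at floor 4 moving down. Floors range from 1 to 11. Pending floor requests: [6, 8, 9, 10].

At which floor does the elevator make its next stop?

Current floor: 4, direction: down
Requests above: [6, 8, 9, 10]
Requests below: []
Moving down but no requests below → reverse; nearest above is min([6, 8, 9, 10]) = 6

Answer: 6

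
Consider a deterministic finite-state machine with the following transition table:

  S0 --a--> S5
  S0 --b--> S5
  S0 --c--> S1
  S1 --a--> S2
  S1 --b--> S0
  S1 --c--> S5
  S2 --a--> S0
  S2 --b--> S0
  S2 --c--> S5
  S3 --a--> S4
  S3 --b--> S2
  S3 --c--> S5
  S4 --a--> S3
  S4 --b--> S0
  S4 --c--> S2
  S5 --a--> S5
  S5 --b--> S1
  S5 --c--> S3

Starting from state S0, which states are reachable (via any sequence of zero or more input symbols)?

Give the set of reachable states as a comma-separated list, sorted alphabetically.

BFS from S0:
  visit S0: S0--a-->S5 (new), S0--b-->S5 (seen), S0--c-->S1 (new)
  visit S5: S5--a-->S5 (seen), S5--b-->S1 (seen), S5--c-->S3 (new)
  visit S1: S1--a-->S2 (new), S1--b-->S0 (seen), S1--c-->S5 (seen)
  visit S3: S3--a-->S4 (new), S3--b-->S2 (seen), S3--c-->S5 (seen)
  visit S2: S2--a-->S0 (seen), S2--b-->S0 (seen), S2--c-->S5 (seen)
  visit S4: S4--a-->S3 (seen), S4--b-->S0 (seen), S4--c-->S2 (seen)

Answer: S0, S1, S2, S3, S4, S5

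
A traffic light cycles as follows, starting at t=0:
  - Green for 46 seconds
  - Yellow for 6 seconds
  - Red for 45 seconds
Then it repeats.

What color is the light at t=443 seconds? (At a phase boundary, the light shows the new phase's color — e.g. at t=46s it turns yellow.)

Cycle length = 46 + 6 + 45 = 97s
t = 443, phase_t = 443 mod 97 = 55
55 >= 52 → RED

Answer: red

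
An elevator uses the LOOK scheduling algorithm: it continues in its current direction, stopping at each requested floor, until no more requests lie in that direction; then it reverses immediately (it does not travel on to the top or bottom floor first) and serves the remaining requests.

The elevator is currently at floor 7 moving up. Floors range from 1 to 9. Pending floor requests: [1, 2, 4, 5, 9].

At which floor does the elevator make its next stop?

Current floor: 7, direction: up
Requests above: [9]
Requests below: [1, 2, 4, 5]
Moving up and requests lie above → nearest above is min([9]) = 9

Answer: 9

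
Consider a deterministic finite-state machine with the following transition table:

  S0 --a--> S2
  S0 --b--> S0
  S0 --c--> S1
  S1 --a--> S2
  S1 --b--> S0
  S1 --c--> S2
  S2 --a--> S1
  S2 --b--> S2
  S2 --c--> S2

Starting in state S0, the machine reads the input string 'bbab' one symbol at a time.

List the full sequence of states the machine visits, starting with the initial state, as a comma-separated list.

Start: S0
  read 'b': S0 --b--> S0
  read 'b': S0 --b--> S0
  read 'a': S0 --a--> S2
  read 'b': S2 --b--> S2

Answer: S0, S0, S0, S2, S2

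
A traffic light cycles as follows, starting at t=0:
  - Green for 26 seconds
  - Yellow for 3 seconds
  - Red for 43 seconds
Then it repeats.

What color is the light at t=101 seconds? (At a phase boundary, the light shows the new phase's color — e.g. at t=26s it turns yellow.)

Cycle length = 26 + 3 + 43 = 72s
t = 101, phase_t = 101 mod 72 = 29
29 >= 29 → RED

Answer: red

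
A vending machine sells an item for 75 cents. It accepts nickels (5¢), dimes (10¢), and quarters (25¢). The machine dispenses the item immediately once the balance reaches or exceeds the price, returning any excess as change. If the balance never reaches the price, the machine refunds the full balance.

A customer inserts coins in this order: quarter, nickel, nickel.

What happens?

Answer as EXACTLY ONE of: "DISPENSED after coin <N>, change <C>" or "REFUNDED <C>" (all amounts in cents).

Answer: REFUNDED 35

Derivation:
Price: 75¢
Coin 1 (quarter, 25¢): balance = 25¢
Coin 2 (nickel, 5¢): balance = 30¢
Coin 3 (nickel, 5¢): balance = 35¢
All coins inserted, balance 35¢ < price 75¢ → REFUND 35¢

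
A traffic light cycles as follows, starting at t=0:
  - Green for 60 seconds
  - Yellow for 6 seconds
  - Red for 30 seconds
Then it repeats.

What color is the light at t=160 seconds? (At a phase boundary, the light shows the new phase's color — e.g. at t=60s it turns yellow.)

Answer: yellow

Derivation:
Cycle length = 60 + 6 + 30 = 96s
t = 160, phase_t = 160 mod 96 = 64
60 <= 64 < 66 (yellow end) → YELLOW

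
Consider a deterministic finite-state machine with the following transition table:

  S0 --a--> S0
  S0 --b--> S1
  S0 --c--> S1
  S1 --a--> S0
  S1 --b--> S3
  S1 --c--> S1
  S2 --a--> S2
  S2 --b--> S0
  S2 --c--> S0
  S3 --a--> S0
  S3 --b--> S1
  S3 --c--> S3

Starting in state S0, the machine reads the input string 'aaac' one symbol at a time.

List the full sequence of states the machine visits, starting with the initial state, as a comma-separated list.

Start: S0
  read 'a': S0 --a--> S0
  read 'a': S0 --a--> S0
  read 'a': S0 --a--> S0
  read 'c': S0 --c--> S1

Answer: S0, S0, S0, S0, S1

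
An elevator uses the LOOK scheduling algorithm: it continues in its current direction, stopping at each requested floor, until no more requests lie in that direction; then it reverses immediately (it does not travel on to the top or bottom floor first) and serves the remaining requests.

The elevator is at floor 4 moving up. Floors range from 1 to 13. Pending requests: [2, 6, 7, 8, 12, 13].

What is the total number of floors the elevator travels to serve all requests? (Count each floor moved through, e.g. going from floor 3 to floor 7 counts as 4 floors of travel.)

Start at floor 4 moving up, LOOK stop order: [6, 7, 8, 12, 13, 2]
  4 → 6: |6-4| = 2, total = 2
  6 → 7: |7-6| = 1, total = 3
  7 → 8: |8-7| = 1, total = 4
  8 → 12: |12-8| = 4, total = 8
  12 → 13: |13-12| = 1, total = 9
  13 → 2: |2-13| = 11, total = 20

Answer: 20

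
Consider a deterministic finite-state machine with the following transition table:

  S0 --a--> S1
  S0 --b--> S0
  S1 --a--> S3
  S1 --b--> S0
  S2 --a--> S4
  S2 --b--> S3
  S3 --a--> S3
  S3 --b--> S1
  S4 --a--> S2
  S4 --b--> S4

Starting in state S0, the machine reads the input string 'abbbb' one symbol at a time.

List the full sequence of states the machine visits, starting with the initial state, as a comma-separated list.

Start: S0
  read 'a': S0 --a--> S1
  read 'b': S1 --b--> S0
  read 'b': S0 --b--> S0
  read 'b': S0 --b--> S0
  read 'b': S0 --b--> S0

Answer: S0, S1, S0, S0, S0, S0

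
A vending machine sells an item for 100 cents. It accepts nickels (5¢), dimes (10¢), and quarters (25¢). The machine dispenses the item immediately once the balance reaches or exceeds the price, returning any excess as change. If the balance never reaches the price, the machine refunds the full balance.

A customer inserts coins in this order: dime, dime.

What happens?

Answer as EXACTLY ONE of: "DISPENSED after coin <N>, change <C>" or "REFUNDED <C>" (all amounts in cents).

Answer: REFUNDED 20

Derivation:
Price: 100¢
Coin 1 (dime, 10¢): balance = 10¢
Coin 2 (dime, 10¢): balance = 20¢
All coins inserted, balance 20¢ < price 100¢ → REFUND 20¢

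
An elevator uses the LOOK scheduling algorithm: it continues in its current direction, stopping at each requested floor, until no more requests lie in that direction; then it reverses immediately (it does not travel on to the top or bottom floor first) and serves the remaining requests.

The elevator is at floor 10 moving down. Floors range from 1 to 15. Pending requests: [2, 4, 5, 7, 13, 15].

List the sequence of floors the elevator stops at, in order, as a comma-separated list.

Current: 10, moving DOWN
Serve below first (descending): [7, 5, 4, 2]
Then reverse, serve above (ascending): [13, 15]

Answer: 7, 5, 4, 2, 13, 15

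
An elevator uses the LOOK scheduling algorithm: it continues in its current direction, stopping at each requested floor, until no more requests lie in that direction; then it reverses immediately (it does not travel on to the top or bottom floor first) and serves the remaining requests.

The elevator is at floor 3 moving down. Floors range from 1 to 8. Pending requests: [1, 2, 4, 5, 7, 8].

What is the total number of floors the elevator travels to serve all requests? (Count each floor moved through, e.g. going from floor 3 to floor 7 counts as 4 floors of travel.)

Start at floor 3 moving down, LOOK stop order: [2, 1, 4, 5, 7, 8]
  3 → 2: |2-3| = 1, total = 1
  2 → 1: |1-2| = 1, total = 2
  1 → 4: |4-1| = 3, total = 5
  4 → 5: |5-4| = 1, total = 6
  5 → 7: |7-5| = 2, total = 8
  7 → 8: |8-7| = 1, total = 9

Answer: 9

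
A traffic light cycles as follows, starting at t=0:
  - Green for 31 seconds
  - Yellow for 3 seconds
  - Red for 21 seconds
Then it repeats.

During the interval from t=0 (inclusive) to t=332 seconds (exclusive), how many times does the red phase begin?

Cycle = 31+3+21 = 55s
red phase starts at t = k*55 + 34 for k=0,1,2,...
Need k*55+34 < 332 → k < 5.418
k ∈ {0, ..., 5} → 6 starts

Answer: 6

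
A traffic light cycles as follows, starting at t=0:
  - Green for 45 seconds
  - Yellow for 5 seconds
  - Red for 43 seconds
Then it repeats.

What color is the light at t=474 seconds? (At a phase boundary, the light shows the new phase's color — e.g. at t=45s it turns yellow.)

Answer: green

Derivation:
Cycle length = 45 + 5 + 43 = 93s
t = 474, phase_t = 474 mod 93 = 9
9 < 45 (green end) → GREEN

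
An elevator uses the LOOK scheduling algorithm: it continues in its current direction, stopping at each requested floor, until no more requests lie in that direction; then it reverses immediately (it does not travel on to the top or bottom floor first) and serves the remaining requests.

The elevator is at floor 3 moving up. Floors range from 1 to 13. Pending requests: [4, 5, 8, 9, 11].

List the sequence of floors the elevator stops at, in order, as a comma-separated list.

Answer: 4, 5, 8, 9, 11

Derivation:
Current: 3, moving UP
Serve above first (ascending): [4, 5, 8, 9, 11]
Then reverse, serve below (descending): []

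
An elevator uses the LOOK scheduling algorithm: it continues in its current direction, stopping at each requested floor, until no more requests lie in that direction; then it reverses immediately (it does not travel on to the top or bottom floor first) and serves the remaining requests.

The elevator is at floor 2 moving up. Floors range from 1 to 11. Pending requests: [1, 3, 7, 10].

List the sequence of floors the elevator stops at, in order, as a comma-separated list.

Answer: 3, 7, 10, 1

Derivation:
Current: 2, moving UP
Serve above first (ascending): [3, 7, 10]
Then reverse, serve below (descending): [1]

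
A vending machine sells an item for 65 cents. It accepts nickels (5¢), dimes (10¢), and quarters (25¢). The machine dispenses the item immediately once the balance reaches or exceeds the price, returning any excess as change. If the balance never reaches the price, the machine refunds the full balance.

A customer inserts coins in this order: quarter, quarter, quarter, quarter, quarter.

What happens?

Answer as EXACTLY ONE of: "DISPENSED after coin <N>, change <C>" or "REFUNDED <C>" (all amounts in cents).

Price: 65¢
Coin 1 (quarter, 25¢): balance = 25¢
Coin 2 (quarter, 25¢): balance = 50¢
Coin 3 (quarter, 25¢): balance = 75¢
  → balance >= price → DISPENSE, change = 75 - 65 = 10¢

Answer: DISPENSED after coin 3, change 10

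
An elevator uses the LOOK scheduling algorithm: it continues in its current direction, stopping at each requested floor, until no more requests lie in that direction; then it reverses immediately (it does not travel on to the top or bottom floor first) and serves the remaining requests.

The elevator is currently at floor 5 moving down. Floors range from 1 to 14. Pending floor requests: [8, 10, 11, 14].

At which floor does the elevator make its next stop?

Answer: 8

Derivation:
Current floor: 5, direction: down
Requests above: [8, 10, 11, 14]
Requests below: []
Moving down but no requests below → reverse; nearest above is min([8, 10, 11, 14]) = 8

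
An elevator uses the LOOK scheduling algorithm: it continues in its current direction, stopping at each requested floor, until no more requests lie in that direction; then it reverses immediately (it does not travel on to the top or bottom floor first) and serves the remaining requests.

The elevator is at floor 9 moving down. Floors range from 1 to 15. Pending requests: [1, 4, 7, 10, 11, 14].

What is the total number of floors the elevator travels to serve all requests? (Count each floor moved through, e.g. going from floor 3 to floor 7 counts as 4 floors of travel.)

Start at floor 9 moving down, LOOK stop order: [7, 4, 1, 10, 11, 14]
  9 → 7: |7-9| = 2, total = 2
  7 → 4: |4-7| = 3, total = 5
  4 → 1: |1-4| = 3, total = 8
  1 → 10: |10-1| = 9, total = 17
  10 → 11: |11-10| = 1, total = 18
  11 → 14: |14-11| = 3, total = 21

Answer: 21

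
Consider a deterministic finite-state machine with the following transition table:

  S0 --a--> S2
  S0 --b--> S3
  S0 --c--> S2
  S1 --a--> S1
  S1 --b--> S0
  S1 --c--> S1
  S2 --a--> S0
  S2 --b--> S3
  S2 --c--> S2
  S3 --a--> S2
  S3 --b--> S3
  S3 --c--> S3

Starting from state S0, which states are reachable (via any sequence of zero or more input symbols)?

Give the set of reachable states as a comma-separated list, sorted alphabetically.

Answer: S0, S2, S3

Derivation:
BFS from S0:
  visit S0: S0--a-->S2 (new), S0--b-->S3 (new), S0--c-->S2 (seen)
  visit S2: S2--a-->S0 (seen), S2--b-->S3 (seen), S2--c-->S2 (seen)
  visit S3: S3--a-->S2 (seen), S3--b-->S3 (seen), S3--c-->S3 (seen)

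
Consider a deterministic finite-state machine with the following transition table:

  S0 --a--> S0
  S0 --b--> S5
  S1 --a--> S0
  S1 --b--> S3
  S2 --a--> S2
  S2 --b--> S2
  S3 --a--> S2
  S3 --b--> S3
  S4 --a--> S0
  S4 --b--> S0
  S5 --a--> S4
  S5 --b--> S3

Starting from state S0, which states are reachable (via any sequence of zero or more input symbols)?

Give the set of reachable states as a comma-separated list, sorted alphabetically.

BFS from S0:
  visit S0: S0--a-->S0 (seen), S0--b-->S5 (new)
  visit S5: S5--a-->S4 (new), S5--b-->S3 (new)
  visit S4: S4--a-->S0 (seen), S4--b-->S0 (seen)
  visit S3: S3--a-->S2 (new), S3--b-->S3 (seen)
  visit S2: S2--a-->S2 (seen), S2--b-->S2 (seen)

Answer: S0, S2, S3, S4, S5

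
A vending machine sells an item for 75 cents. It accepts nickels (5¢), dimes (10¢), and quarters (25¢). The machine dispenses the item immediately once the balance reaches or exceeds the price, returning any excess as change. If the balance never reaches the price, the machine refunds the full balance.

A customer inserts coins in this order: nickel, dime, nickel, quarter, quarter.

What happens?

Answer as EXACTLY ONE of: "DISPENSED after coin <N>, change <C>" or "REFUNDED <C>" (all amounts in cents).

Answer: REFUNDED 70

Derivation:
Price: 75¢
Coin 1 (nickel, 5¢): balance = 5¢
Coin 2 (dime, 10¢): balance = 15¢
Coin 3 (nickel, 5¢): balance = 20¢
Coin 4 (quarter, 25¢): balance = 45¢
Coin 5 (quarter, 25¢): balance = 70¢
All coins inserted, balance 70¢ < price 75¢ → REFUND 70¢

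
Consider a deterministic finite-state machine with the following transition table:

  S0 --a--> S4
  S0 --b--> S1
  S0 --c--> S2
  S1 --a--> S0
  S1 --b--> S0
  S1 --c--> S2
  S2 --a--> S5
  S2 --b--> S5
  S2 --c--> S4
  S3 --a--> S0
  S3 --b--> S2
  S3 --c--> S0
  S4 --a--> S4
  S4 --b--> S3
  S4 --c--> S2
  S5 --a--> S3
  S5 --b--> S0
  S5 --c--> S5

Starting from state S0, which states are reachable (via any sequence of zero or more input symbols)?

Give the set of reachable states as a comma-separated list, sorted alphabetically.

Answer: S0, S1, S2, S3, S4, S5

Derivation:
BFS from S0:
  visit S0: S0--a-->S4 (new), S0--b-->S1 (new), S0--c-->S2 (new)
  visit S4: S4--a-->S4 (seen), S4--b-->S3 (new), S4--c-->S2 (seen)
  visit S1: S1--a-->S0 (seen), S1--b-->S0 (seen), S1--c-->S2 (seen)
  visit S2: S2--a-->S5 (new), S2--b-->S5 (seen), S2--c-->S4 (seen)
  visit S3: S3--a-->S0 (seen), S3--b-->S2 (seen), S3--c-->S0 (seen)
  visit S5: S5--a-->S3 (seen), S5--b-->S0 (seen), S5--c-->S5 (seen)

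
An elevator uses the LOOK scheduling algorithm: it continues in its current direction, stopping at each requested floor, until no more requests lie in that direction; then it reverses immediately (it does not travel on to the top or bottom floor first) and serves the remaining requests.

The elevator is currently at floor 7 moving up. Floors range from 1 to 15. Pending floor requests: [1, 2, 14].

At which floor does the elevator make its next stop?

Answer: 14

Derivation:
Current floor: 7, direction: up
Requests above: [14]
Requests below: [1, 2]
Moving up and requests lie above → nearest above is min([14]) = 14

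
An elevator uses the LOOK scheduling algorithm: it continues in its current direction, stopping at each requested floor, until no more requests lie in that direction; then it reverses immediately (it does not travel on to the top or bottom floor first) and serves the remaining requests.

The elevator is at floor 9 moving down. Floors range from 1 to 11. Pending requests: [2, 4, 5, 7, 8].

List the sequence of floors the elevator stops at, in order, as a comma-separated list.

Current: 9, moving DOWN
Serve below first (descending): [8, 7, 5, 4, 2]
Then reverse, serve above (ascending): []

Answer: 8, 7, 5, 4, 2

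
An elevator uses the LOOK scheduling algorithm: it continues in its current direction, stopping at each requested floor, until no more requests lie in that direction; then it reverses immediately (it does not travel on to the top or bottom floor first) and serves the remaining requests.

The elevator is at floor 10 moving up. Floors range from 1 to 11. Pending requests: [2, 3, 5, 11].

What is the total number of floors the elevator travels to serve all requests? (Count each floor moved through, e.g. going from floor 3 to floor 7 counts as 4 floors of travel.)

Start at floor 10 moving up, LOOK stop order: [11, 5, 3, 2]
  10 → 11: |11-10| = 1, total = 1
  11 → 5: |5-11| = 6, total = 7
  5 → 3: |3-5| = 2, total = 9
  3 → 2: |2-3| = 1, total = 10

Answer: 10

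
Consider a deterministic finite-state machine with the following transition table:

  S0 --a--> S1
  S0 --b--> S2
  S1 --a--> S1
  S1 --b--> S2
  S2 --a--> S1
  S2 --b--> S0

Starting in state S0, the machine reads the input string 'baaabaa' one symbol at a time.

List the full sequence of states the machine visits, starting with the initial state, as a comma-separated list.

Answer: S0, S2, S1, S1, S1, S2, S1, S1

Derivation:
Start: S0
  read 'b': S0 --b--> S2
  read 'a': S2 --a--> S1
  read 'a': S1 --a--> S1
  read 'a': S1 --a--> S1
  read 'b': S1 --b--> S2
  read 'a': S2 --a--> S1
  read 'a': S1 --a--> S1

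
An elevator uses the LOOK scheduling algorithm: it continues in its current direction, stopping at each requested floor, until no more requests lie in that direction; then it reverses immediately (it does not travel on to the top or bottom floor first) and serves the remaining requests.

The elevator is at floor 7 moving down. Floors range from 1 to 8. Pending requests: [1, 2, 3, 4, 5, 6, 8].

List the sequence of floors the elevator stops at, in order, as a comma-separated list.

Current: 7, moving DOWN
Serve below first (descending): [6, 5, 4, 3, 2, 1]
Then reverse, serve above (ascending): [8]

Answer: 6, 5, 4, 3, 2, 1, 8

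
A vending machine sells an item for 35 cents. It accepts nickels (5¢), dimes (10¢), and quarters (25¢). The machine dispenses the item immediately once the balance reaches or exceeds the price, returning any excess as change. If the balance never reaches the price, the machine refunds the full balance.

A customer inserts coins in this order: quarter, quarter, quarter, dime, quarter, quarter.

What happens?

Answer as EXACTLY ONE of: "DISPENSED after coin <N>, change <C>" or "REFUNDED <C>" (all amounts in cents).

Price: 35¢
Coin 1 (quarter, 25¢): balance = 25¢
Coin 2 (quarter, 25¢): balance = 50¢
  → balance >= price → DISPENSE, change = 50 - 35 = 15¢

Answer: DISPENSED after coin 2, change 15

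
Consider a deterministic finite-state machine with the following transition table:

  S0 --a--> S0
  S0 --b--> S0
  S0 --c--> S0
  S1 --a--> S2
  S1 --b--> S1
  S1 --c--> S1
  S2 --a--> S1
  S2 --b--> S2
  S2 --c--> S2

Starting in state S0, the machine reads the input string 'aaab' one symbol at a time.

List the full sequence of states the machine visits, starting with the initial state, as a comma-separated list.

Answer: S0, S0, S0, S0, S0

Derivation:
Start: S0
  read 'a': S0 --a--> S0
  read 'a': S0 --a--> S0
  read 'a': S0 --a--> S0
  read 'b': S0 --b--> S0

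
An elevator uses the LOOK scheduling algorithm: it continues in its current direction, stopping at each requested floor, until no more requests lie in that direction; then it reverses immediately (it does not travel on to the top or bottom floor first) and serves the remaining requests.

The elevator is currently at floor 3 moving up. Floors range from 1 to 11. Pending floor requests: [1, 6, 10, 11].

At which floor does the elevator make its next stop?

Current floor: 3, direction: up
Requests above: [6, 10, 11]
Requests below: [1]
Moving up and requests lie above → nearest above is min([6, 10, 11]) = 6

Answer: 6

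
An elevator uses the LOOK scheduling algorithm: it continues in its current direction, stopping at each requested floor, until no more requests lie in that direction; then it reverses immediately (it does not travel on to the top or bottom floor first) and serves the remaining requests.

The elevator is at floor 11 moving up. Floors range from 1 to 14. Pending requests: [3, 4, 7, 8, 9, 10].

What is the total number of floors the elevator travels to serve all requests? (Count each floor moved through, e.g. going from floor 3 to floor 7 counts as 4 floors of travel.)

Answer: 8

Derivation:
Start at floor 11 moving up, LOOK stop order: [10, 9, 8, 7, 4, 3]
  11 → 10: |10-11| = 1, total = 1
  10 → 9: |9-10| = 1, total = 2
  9 → 8: |8-9| = 1, total = 3
  8 → 7: |7-8| = 1, total = 4
  7 → 4: |4-7| = 3, total = 7
  4 → 3: |3-4| = 1, total = 8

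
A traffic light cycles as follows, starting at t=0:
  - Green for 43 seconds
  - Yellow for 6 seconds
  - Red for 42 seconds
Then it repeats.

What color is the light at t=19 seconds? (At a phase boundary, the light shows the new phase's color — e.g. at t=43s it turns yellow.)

Cycle length = 43 + 6 + 42 = 91s
t = 19, phase_t = 19 mod 91 = 19
19 < 43 (green end) → GREEN

Answer: green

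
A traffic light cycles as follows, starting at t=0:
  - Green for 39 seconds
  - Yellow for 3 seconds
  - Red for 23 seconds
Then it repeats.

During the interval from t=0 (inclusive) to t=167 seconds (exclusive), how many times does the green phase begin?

Answer: 3

Derivation:
Cycle = 39+3+23 = 65s
green phase starts at t = k*65 + 0 for k=0,1,2,...
Need k*65+0 < 167 → k < 2.569
k ∈ {0, ..., 2} → 3 starts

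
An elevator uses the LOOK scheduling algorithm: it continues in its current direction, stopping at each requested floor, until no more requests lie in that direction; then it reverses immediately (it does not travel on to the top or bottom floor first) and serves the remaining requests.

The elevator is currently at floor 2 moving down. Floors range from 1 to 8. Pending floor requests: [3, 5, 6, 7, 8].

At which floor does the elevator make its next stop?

Current floor: 2, direction: down
Requests above: [3, 5, 6, 7, 8]
Requests below: []
Moving down but no requests below → reverse; nearest above is min([3, 5, 6, 7, 8]) = 3

Answer: 3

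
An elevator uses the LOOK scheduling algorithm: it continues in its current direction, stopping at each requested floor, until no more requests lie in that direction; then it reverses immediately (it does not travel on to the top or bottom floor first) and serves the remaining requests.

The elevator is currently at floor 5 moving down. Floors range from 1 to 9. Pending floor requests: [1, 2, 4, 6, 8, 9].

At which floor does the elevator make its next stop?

Current floor: 5, direction: down
Requests above: [6, 8, 9]
Requests below: [1, 2, 4]
Moving down and requests lie below → nearest below is max([1, 2, 4]) = 4

Answer: 4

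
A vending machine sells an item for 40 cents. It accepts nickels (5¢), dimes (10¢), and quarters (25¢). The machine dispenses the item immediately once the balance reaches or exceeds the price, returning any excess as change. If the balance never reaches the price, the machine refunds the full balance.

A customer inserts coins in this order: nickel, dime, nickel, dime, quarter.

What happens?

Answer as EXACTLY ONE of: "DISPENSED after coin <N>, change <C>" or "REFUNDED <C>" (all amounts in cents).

Price: 40¢
Coin 1 (nickel, 5¢): balance = 5¢
Coin 2 (dime, 10¢): balance = 15¢
Coin 3 (nickel, 5¢): balance = 20¢
Coin 4 (dime, 10¢): balance = 30¢
Coin 5 (quarter, 25¢): balance = 55¢
  → balance >= price → DISPENSE, change = 55 - 40 = 15¢

Answer: DISPENSED after coin 5, change 15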